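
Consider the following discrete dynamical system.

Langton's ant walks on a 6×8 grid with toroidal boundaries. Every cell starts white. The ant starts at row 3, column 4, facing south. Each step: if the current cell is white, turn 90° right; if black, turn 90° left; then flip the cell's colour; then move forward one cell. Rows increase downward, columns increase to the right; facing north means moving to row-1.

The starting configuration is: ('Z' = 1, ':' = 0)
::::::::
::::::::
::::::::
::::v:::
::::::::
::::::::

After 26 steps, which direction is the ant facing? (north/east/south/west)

north

t=0: ::::::::
::::::::
::::::::
::::v:::
::::::::
::::::::
t=1: ::::::::
::::::::
::::::::
:::<Z:::
::::::::
::::::::
t=2: ::::::::
::::::::
:::^::::
:::ZZ:::
::::::::
::::::::
t=3: ::::::::
::::::::
:::Z>:::
:::ZZ:::
::::::::
::::::::
t=4: ::::::::
::::::::
:::ZZ:::
:::Zv:::
::::::::
::::::::
t=5: ::::::::
::::::::
:::ZZ:::
:::Z:>::
::::::::
::::::::
t=6: ::::::::
::::::::
:::ZZ:::
:::Z:Z::
:::::v::
::::::::
t=7: ::::::::
::::::::
:::ZZ:::
:::Z:Z::
::::<Z::
::::::::
t=8: ::::::::
::::::::
:::ZZ:::
:::Z^Z::
::::ZZ::
::::::::
t=9: ::::::::
::::::::
:::ZZ:::
:::ZZ>::
::::ZZ::
::::::::
t=10: ::::::::
::::::::
:::ZZ^::
:::ZZ:::
::::ZZ::
::::::::
t=11: ::::::::
::::::::
:::ZZZ>:
:::ZZ:::
::::ZZ::
::::::::
t=12: ::::::::
::::::::
:::ZZZZ:
:::ZZ:v:
::::ZZ::
::::::::
t=13: ::::::::
::::::::
:::ZZZZ:
:::ZZ<Z:
::::ZZ::
::::::::
t=14: ::::::::
::::::::
:::ZZ^Z:
:::ZZZZ:
::::ZZ::
::::::::
t=15: ::::::::
::::::::
:::Z<:Z:
:::ZZZZ:
::::ZZ::
::::::::
t=16: ::::::::
::::::::
:::Z::Z:
:::ZvZZ:
::::ZZ::
::::::::
t=17: ::::::::
::::::::
:::Z::Z:
:::Z:>Z:
::::ZZ::
::::::::
t=18: ::::::::
::::::::
:::Z:^Z:
:::Z::Z:
::::ZZ::
::::::::
t=19: ::::::::
::::::::
:::Z:Z>:
:::Z::Z:
::::ZZ::
::::::::
t=20: ::::::::
::::::^:
:::Z:Z::
:::Z::Z:
::::ZZ::
::::::::
t=21: ::::::::
::::::Z>
:::Z:Z::
:::Z::Z:
::::ZZ::
::::::::
t=22: ::::::::
::::::ZZ
:::Z:Z:v
:::Z::Z:
::::ZZ::
::::::::
t=23: ::::::::
::::::ZZ
:::Z:Z<Z
:::Z::Z:
::::ZZ::
::::::::
t=24: ::::::::
::::::^Z
:::Z:ZZZ
:::Z::Z:
::::ZZ::
::::::::
t=25: ::::::::
:::::<:Z
:::Z:ZZZ
:::Z::Z:
::::ZZ::
::::::::
t=26: :::::^::
:::::Z:Z
:::Z:ZZZ
:::Z::Z:
::::ZZ::
::::::::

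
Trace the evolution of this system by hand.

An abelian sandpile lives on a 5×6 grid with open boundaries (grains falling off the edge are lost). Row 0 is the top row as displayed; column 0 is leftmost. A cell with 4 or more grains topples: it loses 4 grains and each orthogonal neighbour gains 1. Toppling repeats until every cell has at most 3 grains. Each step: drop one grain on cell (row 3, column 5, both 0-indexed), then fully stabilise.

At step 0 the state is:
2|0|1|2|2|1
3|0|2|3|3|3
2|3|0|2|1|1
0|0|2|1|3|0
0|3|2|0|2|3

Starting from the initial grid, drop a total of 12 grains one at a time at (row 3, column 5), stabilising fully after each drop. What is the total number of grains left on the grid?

0) 2|0|1|2|2|1
3|0|2|3|3|3
2|3|0|2|1|1
0|0|2|1|3|0
0|3|2|0|2|3
1) 2|0|1|2|2|1
3|0|2|3|3|3
2|3|0|2|1|1
0|0|2|1|3|1
0|3|2|0|2|3
2) 2|0|1|2|2|1
3|0|2|3|3|3
2|3|0|2|1|1
0|0|2|1|3|2
0|3|2|0|2|3
3) 2|0|1|2|2|1
3|0|2|3|3|3
2|3|0|2|1|1
0|0|2|1|3|3
0|3|2|0|2|3
4) 2|0|1|2|2|1
3|0|2|3|3|3
2|3|0|2|2|2
0|0|2|2|1|2
0|3|2|1|0|1
5) 2|0|1|2|2|1
3|0|2|3|3|3
2|3|0|2|2|2
0|0|2|2|1|3
0|3|2|1|0|1
6) 2|0|1|2|2|1
3|0|2|3|3|3
2|3|0|2|2|3
0|0|2|2|2|0
0|3|2|1|0|2
7) 2|0|1|2|2|1
3|0|2|3|3|3
2|3|0|2|2|3
0|0|2|2|2|1
0|3|2|1|0|2
8) 2|0|1|2|2|1
3|0|2|3|3|3
2|3|0|2|2|3
0|0|2|2|2|2
0|3|2|1|0|2
9) 2|0|1|2|2|1
3|0|2|3|3|3
2|3|0|2|2|3
0|0|2|2|2|3
0|3|2|1|0|2
10) 2|0|1|3|3|2
3|0|3|1|2|1
2|3|1|1|2|2
0|0|3|0|1|2
0|3|2|2|1|3
11) 2|0|1|3|3|2
3|0|3|1|2|1
2|3|1|1|2|2
0|0|3|0|1|3
0|3|2|2|1|3
12) 2|0|1|3|3|2
3|0|3|1|2|1
2|3|1|1|2|3
0|0|3|0|2|1
0|3|2|2|2|0

48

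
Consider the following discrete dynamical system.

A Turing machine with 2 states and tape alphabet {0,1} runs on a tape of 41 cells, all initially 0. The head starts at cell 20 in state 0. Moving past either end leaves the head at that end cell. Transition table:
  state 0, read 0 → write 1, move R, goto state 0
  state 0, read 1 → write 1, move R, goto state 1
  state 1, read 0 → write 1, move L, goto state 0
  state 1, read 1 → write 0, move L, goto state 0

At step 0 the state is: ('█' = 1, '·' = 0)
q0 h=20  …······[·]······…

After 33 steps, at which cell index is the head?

t=0: q0 h=20  …······[·]······…
t=1: q0 h=21  …·····█[·]······…
t=2: q0 h=22  …····██[·]······…
t=3: q0 h=23  …···███[·]······…
t=4: q0 h=24  …··████[·]······…
t=5: q0 h=25  …·█████[·]······…
t=6: q0 h=26  …██████[·]······…
t=7: q0 h=27  …██████[·]······…
t=8: q0 h=28  …██████[·]······…
t=9: q0 h=29  …██████[·]······…
t=10: q0 h=30  …██████[·]······…
t=11: q0 h=31  …██████[·]······…
t=12: q0 h=32  …██████[·]······…
t=13: q0 h=33  …██████[·]······…
t=14: q0 h=34  …██████[·]······|
t=15: q0 h=35  …██████[·]·····|
t=16: q0 h=36  …██████[·]····|
t=17: q0 h=37  …██████[·]···|
t=18: q0 h=38  …██████[·]··|
t=19: q0 h=39  …██████[·]·|
t=20: q0 h=40  …██████[·]|
t=21: q0 h=40  …██████[█]|
t=22: q1 h=40  …██████[█]|
t=23: q0 h=39  …██████[█]·|
t=24: q1 h=40  …██████[·]|
t=25: q0 h=39  …██████[█]█|
t=26: q1 h=40  …██████[█]|
t=27: q0 h=39  …██████[█]·|
t=28: q1 h=40  …██████[·]|
t=29: q0 h=39  …██████[█]█|
t=30: q1 h=40  …██████[█]|
t=31: q0 h=39  …██████[█]·|
t=32: q1 h=40  …██████[·]|
t=33: q0 h=39  …██████[█]█|

39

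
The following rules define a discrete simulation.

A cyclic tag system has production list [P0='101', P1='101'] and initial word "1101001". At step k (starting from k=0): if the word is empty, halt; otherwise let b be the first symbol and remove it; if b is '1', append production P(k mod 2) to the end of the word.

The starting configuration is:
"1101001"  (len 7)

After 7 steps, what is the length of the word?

12

0) "1101001"  (len 7)
1) "101001101"  (len 9)
2) "01001101101"  (len 11)
3) "1001101101"  (len 10)
4) "001101101101"  (len 12)
5) "01101101101"  (len 11)
6) "1101101101"  (len 10)
7) "101101101101"  (len 12)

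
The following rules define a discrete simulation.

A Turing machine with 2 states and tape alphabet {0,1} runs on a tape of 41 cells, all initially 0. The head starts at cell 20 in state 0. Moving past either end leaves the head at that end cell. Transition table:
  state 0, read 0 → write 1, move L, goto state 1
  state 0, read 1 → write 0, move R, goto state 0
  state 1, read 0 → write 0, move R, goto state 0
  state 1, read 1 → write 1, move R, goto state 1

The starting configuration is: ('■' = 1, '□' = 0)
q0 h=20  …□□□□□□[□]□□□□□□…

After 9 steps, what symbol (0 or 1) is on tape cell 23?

t=0: q0 h=20  …□□□□□□[□]□□□□□□…
t=1: q1 h=19  …□□□□□□[□]■□□□□□…
t=2: q0 h=20  …□□□□□□[■]□□□□□□…
t=3: q0 h=21  …□□□□□□[□]□□□□□□…
t=4: q1 h=20  …□□□□□□[□]■□□□□□…
t=5: q0 h=21  …□□□□□□[■]□□□□□□…
t=6: q0 h=22  …□□□□□□[□]□□□□□□…
t=7: q1 h=21  …□□□□□□[□]■□□□□□…
t=8: q0 h=22  …□□□□□□[■]□□□□□□…
t=9: q0 h=23  …□□□□□□[□]□□□□□□…

0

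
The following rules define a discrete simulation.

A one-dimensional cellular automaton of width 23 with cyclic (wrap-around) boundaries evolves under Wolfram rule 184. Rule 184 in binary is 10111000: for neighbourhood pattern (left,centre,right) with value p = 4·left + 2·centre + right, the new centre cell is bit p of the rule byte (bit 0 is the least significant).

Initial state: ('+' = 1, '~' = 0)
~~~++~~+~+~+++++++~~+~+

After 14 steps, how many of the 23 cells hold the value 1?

13

t=0: ~~~++~~+~+~+++++++~~+~+
t=1: +~~+~+~~+~+++++++~+~~+~
t=2: ~+~~+~+~~+++++++~+~+~~+
t=3: +~+~~+~+~++++++~+~+~+~~
t=4: ~+~+~~+~++++++~+~+~+~+~
t=5: ~~+~+~~++++++~+~+~+~+~+
t=6: +~~+~+~+++++~+~+~+~+~+~
t=7: ~+~~+~+++++~+~+~+~+~+~+
t=8: +~+~~+++++~+~+~+~+~+~+~
t=9: ~+~+~++++~+~+~+~+~+~+~+
t=10: +~+~++++~+~+~+~+~+~+~+~
t=11: ~+~++++~+~+~+~+~+~+~+~+
t=12: +~++++~+~+~+~+~+~+~+~+~
t=13: ~++++~+~+~+~+~+~+~+~+~+
t=14: ++++~+~+~+~+~+~+~+~+~+~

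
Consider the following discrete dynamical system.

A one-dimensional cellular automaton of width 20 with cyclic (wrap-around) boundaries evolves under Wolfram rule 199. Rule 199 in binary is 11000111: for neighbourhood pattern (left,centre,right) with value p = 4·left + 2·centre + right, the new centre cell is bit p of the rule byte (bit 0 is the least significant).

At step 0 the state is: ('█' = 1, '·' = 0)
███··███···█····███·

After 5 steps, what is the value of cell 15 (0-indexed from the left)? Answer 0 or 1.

1

[0] ███··███···█····███·
[1] ·██·█·██·███·███·██·
[2] █·█·█··█··██··██··█·
[3] █·█·█·██·█·█·█·█·██·
[4] █·█·█··█·█·█·█·█··█·
[5] █·█·█·██·█·█·█·█·██·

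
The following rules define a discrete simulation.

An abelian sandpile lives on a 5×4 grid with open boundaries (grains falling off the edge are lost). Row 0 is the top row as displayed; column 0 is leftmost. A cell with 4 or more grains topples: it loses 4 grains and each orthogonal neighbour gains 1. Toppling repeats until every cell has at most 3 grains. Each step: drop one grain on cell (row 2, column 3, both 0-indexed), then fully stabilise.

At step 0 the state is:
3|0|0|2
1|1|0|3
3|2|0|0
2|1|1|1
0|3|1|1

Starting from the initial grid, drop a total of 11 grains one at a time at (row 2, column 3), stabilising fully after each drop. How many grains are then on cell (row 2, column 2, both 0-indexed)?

t=0: 3|0|0|2
1|1|0|3
3|2|0|0
2|1|1|1
0|3|1|1
t=1: 3|0|0|2
1|1|0|3
3|2|0|1
2|1|1|1
0|3|1|1
t=2: 3|0|0|2
1|1|0|3
3|2|0|2
2|1|1|1
0|3|1|1
t=3: 3|0|0|2
1|1|0|3
3|2|0|3
2|1|1|1
0|3|1|1
t=4: 3|0|0|3
1|1|1|0
3|2|1|1
2|1|1|2
0|3|1|1
t=5: 3|0|0|3
1|1|1|0
3|2|1|2
2|1|1|2
0|3|1|1
t=6: 3|0|0|3
1|1|1|0
3|2|1|3
2|1|1|2
0|3|1|1
t=7: 3|0|0|3
1|1|1|1
3|2|2|0
2|1|1|3
0|3|1|1
t=8: 3|0|0|3
1|1|1|1
3|2|2|1
2|1|1|3
0|3|1|1
t=9: 3|0|0|3
1|1|1|1
3|2|2|2
2|1|1|3
0|3|1|1
t=10: 3|0|0|3
1|1|1|1
3|2|2|3
2|1|1|3
0|3|1|1
t=11: 3|0|0|3
1|1|1|2
3|2|3|1
2|1|2|0
0|3|1|2

3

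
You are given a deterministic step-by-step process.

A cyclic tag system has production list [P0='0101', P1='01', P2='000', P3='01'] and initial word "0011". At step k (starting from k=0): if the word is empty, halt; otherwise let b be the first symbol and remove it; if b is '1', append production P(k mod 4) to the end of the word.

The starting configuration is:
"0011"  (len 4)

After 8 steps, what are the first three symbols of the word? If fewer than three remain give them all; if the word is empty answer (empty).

1

step 0: "0011"  (len 4)
step 1: "011"  (len 3)
step 2: "11"  (len 2)
step 3: "1000"  (len 4)
step 4: "00001"  (len 5)
step 5: "0001"  (len 4)
step 6: "001"  (len 3)
step 7: "01"  (len 2)
step 8: "1"  (len 1)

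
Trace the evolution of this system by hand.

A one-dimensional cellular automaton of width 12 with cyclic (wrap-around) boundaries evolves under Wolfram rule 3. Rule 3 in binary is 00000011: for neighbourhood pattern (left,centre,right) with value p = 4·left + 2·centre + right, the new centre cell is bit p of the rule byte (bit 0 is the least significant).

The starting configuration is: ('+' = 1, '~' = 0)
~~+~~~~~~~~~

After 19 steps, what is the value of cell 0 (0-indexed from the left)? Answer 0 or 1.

0

step 0: ~~+~~~~~~~~~
step 1: ++~~++++++++
step 2: ~~~+~~~~~~~~
step 3: +++~~+++++++
step 4: ~~~~+~~~~~~~
step 5: ++++~~++++++
step 6: ~~~~~+~~~~~~
step 7: +++++~~+++++
step 8: ~~~~~~+~~~~~
step 9: ++++++~~++++
step 10: ~~~~~~~+~~~~
step 11: +++++++~~+++
step 12: ~~~~~~~~+~~~
step 13: ++++++++~~++
step 14: ~~~~~~~~~+~~
step 15: +++++++++~~+
step 16: ~~~~~~~~~~+~
step 17: ++++++++++~~
step 18: ~~~~~~~~~~~+
step 19: ~++++++++++~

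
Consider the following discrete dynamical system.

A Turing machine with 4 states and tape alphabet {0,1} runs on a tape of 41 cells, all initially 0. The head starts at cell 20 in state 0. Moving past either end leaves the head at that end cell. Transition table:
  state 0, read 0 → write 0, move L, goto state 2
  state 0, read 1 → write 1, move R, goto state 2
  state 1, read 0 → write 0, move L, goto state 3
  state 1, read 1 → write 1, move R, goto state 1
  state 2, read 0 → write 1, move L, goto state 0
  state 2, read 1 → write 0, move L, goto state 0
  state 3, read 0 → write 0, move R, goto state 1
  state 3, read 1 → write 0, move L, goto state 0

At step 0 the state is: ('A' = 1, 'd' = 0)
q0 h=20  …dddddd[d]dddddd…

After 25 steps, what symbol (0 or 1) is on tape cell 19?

1

gen 0: q0 h=20  …dddddd[d]dddddd…
gen 1: q2 h=19  …dddddd[d]dddddd…
gen 2: q0 h=18  …dddddd[d]Addddd…
gen 3: q2 h=17  …dddddd[d]dAdddd…
gen 4: q0 h=16  …dddddd[d]AdAddd…
gen 5: q2 h=15  …dddddd[d]dAdAdd…
gen 6: q0 h=14  …dddddd[d]AdAdAd…
gen 7: q2 h=13  …dddddd[d]dAdAdA…
gen 8: q0 h=12  …dddddd[d]AdAdAd…
gen 9: q2 h=11  …dddddd[d]dAdAdA…
gen 10: q0 h=10  …dddddd[d]AdAdAd…
gen 11: q2 h= 9  …dddddd[d]dAdAdA…
gen 12: q0 h= 8  …dddddd[d]AdAdAd…
gen 13: q2 h= 7  …dddddd[d]dAdAdA…
gen 14: q0 h= 6  |dddddd[d]AdAdAd…
gen 15: q2 h= 5  |ddddd[d]dAdAdA…
gen 16: q0 h= 4  |dddd[d]AdAdAd…
gen 17: q2 h= 3  |ddd[d]dAdAdA…
gen 18: q0 h= 2  |dd[d]AdAdAd…
gen 19: q2 h= 1  |d[d]dAdAdA…
gen 20: q0 h= 0  |[d]AdAdAd…
gen 21: q2 h= 0  |[d]AdAdAd…
gen 22: q0 h= 0  |[A]AdAdAd…
gen 23: q2 h= 1  |A[A]dAdAdA…
gen 24: q0 h= 0  |[A]ddAdAd…
gen 25: q2 h= 1  |A[d]dAdAdA…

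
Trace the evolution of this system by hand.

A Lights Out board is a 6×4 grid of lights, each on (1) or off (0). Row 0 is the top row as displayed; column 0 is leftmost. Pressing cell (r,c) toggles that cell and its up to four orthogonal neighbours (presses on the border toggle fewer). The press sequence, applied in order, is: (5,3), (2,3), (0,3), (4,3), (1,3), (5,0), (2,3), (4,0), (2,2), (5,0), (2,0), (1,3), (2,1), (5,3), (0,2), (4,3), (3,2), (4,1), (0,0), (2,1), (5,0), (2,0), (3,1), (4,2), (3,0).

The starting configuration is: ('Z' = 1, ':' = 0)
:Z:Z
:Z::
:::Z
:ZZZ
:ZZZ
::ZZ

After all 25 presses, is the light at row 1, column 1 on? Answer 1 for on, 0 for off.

1

t=0: :Z:Z
:Z::
:::Z
:ZZZ
:ZZZ
::ZZ
t=1: :Z:Z
:Z::
:::Z
:ZZZ
:ZZ:
::::
t=2: :Z:Z
:Z:Z
::Z:
:ZZ:
:ZZ:
::::
t=3: :ZZ:
:Z::
::Z:
:ZZ:
:ZZ:
::::
t=4: :ZZ:
:Z::
::Z:
:ZZZ
:Z:Z
:::Z
t=5: :ZZZ
:ZZZ
::ZZ
:ZZZ
:Z:Z
:::Z
t=6: :ZZZ
:ZZZ
::ZZ
:ZZZ
ZZ:Z
ZZ:Z
t=7: :ZZZ
:ZZ:
::::
:ZZ:
ZZ:Z
ZZ:Z
t=8: :ZZZ
:ZZ:
::::
ZZZ:
:::Z
:Z:Z
t=9: :ZZZ
:Z::
:ZZZ
ZZ::
:::Z
:Z:Z
t=10: :ZZZ
:Z::
:ZZZ
ZZ::
Z::Z
Z::Z
t=11: :ZZZ
ZZ::
Z:ZZ
:Z::
Z::Z
Z::Z
t=12: :ZZ:
ZZZZ
Z:Z:
:Z::
Z::Z
Z::Z
t=13: :ZZ:
Z:ZZ
:Z::
::::
Z::Z
Z::Z
t=14: :ZZ:
Z:ZZ
:Z::
::::
Z:::
Z:Z:
t=15: :::Z
Z::Z
:Z::
::::
Z:::
Z:Z:
t=16: :::Z
Z::Z
:Z::
:::Z
Z:ZZ
Z:ZZ
t=17: :::Z
Z::Z
:ZZ:
:ZZ:
Z::Z
Z:ZZ
t=18: :::Z
Z::Z
:ZZ:
::Z:
:ZZZ
ZZZZ
t=19: ZZ:Z
:::Z
:ZZ:
::Z:
:ZZZ
ZZZZ
t=20: ZZ:Z
:Z:Z
Z:::
:ZZ:
:ZZZ
ZZZZ
t=21: ZZ:Z
:Z:Z
Z:::
:ZZ:
ZZZZ
::ZZ
t=22: ZZ:Z
ZZ:Z
:Z::
ZZZ:
ZZZZ
::ZZ
t=23: ZZ:Z
ZZ:Z
::::
::::
Z:ZZ
::ZZ
t=24: ZZ:Z
ZZ:Z
::::
::Z:
ZZ::
:::Z
t=25: ZZ:Z
ZZ:Z
Z:::
ZZZ:
:Z::
:::Z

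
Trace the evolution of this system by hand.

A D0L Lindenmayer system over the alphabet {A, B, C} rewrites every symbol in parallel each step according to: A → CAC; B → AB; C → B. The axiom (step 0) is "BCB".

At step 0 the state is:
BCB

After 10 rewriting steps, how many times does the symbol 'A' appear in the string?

1025

step 0: BCB
step 1: ABBAB
step 2: CACABABCACAB
step 3: BCACBCACABCACABBCACBCACAB
step 4: ABBCACBABBCACBCACABBCACBCACABABBCACBABBCACBCACAB
step 5: CACABABBCACBABCACABABBCACBABBCACBCACABABBCACBABBCACBCACABCACABABBCACBABCACABABBCACBABBCACBCACAB
step 6: BCACBCACABCACABABBCACBABCACABBCACBCACABCACABABBCACBABCACAB…ACBABCACABBCACBCACABCACABABBCACBABCACABABBCACBABBCACBCACAB  (len 192)
step 7: ABBCACBABBCACBCACABBCACBCACABCACABABBCACBABCACABBCACBCACAB…ACBABCACABBCACBCACABCACABABBCACBABCACABABBCACBABBCACBCACAB  (len 385)
step 8: CACABABBCACBABCACABABBCACBABBCACBCACABABBCACBABBCACBCACABB…ACBABCACABBCACBCACABCACABABBCACBABCACABABBCACBABBCACBCACAB  (len 768)
step 9: BCACBCACABCACABABBCACBABCACABBCACBCACABCACABABBCACBABCACAB…ACBABCACABBCACBCACABCACABABBCACBABCACABABBCACBABBCACBCACAB  (len 1535)
step 10: ABBCACBABBCACBCACABBCACBCACABCACABABBCACBABCACABBCACBCACAB…ACBABCACABBCACBCACABCACABABBCACBABCACABABBCACBABBCACBCACAB  (len 3072)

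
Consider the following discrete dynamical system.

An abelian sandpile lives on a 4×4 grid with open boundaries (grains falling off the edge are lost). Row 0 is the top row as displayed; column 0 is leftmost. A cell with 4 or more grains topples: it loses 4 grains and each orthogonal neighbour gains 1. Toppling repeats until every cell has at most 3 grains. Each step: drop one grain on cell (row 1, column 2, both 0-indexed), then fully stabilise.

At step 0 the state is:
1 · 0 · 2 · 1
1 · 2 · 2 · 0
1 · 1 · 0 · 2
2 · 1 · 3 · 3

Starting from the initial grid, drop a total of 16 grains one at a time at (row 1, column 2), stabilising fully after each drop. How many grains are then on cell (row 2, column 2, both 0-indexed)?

3

k=0  1 · 0 · 2 · 1
1 · 2 · 2 · 0
1 · 1 · 0 · 2
2 · 1 · 3 · 3
k=1  1 · 0 · 2 · 1
1 · 2 · 3 · 0
1 · 1 · 0 · 2
2 · 1 · 3 · 3
k=2  1 · 0 · 3 · 1
1 · 3 · 0 · 1
1 · 1 · 1 · 2
2 · 1 · 3 · 3
k=3  1 · 0 · 3 · 1
1 · 3 · 1 · 1
1 · 1 · 1 · 2
2 · 1 · 3 · 3
k=4  1 · 0 · 3 · 1
1 · 3 · 2 · 1
1 · 1 · 1 · 2
2 · 1 · 3 · 3
k=5  1 · 0 · 3 · 1
1 · 3 · 3 · 1
1 · 1 · 1 · 2
2 · 1 · 3 · 3
k=6  1 · 2 · 0 · 2
2 · 0 · 2 · 2
1 · 2 · 2 · 2
2 · 1 · 3 · 3
k=7  1 · 2 · 0 · 2
2 · 0 · 3 · 2
1 · 2 · 2 · 2
2 · 1 · 3 · 3
k=8  1 · 2 · 1 · 2
2 · 1 · 0 · 3
1 · 2 · 3 · 2
2 · 1 · 3 · 3
k=9  1 · 2 · 1 · 2
2 · 1 · 1 · 3
1 · 2 · 3 · 2
2 · 1 · 3 · 3
k=10  1 · 2 · 1 · 2
2 · 1 · 2 · 3
1 · 2 · 3 · 2
2 · 1 · 3 · 3
k=11  1 · 2 · 1 · 2
2 · 1 · 3 · 3
1 · 2 · 3 · 2
2 · 1 · 3 · 3
k=12  1 · 2 · 2 · 3
2 · 2 · 2 · 1
1 · 3 · 2 · 1
2 · 2 · 1 · 1
k=13  1 · 2 · 2 · 3
2 · 2 · 3 · 1
1 · 3 · 2 · 1
2 · 2 · 1 · 1
k=14  1 · 2 · 3 · 3
2 · 3 · 0 · 2
1 · 3 · 3 · 1
2 · 2 · 1 · 1
k=15  1 · 2 · 3 · 3
2 · 3 · 1 · 2
1 · 3 · 3 · 1
2 · 2 · 1 · 1
k=16  1 · 2 · 3 · 3
2 · 3 · 2 · 2
1 · 3 · 3 · 1
2 · 2 · 1 · 1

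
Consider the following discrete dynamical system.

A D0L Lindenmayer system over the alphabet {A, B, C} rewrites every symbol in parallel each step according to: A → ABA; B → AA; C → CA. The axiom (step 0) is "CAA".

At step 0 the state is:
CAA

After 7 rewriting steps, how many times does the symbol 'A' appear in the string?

2309

t=0: CAA
t=1: CAABAABA
t=2: CAABAABAAAABAABAAAABA
t=3: CAABAABAAAABAABAAAABAABAABAABAAAABAABAAAABAABAABAABAAAABA
t=4: CAABAABAAAABAABAAAABAABAABAABAAAABAABAAAABAABAABAABAAAABAA…AAAABAABAABAABAAAABAABAAAABAABAAAABAABAAAABAABAABAABAAAABA  (len 155)
t=5: CAABAABAAAABAABAAAABAABAABAABAAAABAABAAAABAABAABAABAAAABAA…AAAABAABAABAABAAAABAABAAAABAABAAAABAABAAAABAABAABAABAAAABA  (len 423)
t=6: CAABAABAAAABAABAAAABAABAABAABAAAABAABAAAABAABAABAABAAAABAA…AAAABAABAABAABAAAABAABAAAABAABAAAABAABAAAABAABAABAABAAAABA  (len 1155)
t=7: CAABAABAAAABAABAAAABAABAABAABAAAABAABAAAABAABAABAABAAAABAA…AAAABAABAABAABAAAABAABAAAABAABAAAABAABAAAABAABAABAABAAAABA  (len 3155)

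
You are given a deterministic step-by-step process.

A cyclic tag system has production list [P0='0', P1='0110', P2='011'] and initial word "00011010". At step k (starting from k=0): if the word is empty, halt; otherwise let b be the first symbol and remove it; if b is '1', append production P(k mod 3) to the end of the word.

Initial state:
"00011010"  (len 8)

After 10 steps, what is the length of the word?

gen 0: "00011010"  (len 8)
gen 1: "0011010"  (len 7)
gen 2: "011010"  (len 6)
gen 3: "11010"  (len 5)
gen 4: "10100"  (len 5)
gen 5: "01000110"  (len 8)
gen 6: "1000110"  (len 7)
gen 7: "0001100"  (len 7)
gen 8: "001100"  (len 6)
gen 9: "01100"  (len 5)
gen 10: "1100"  (len 4)

4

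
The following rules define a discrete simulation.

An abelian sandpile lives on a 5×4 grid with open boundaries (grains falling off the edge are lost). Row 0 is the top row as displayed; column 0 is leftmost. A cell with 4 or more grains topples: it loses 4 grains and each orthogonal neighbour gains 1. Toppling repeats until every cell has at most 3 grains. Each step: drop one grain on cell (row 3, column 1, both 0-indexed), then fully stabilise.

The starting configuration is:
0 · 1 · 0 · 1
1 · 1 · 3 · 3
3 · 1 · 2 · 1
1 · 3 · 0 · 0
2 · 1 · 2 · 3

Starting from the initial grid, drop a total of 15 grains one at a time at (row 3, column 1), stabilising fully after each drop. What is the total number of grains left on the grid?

0) 0 · 1 · 0 · 1
1 · 1 · 3 · 3
3 · 1 · 2 · 1
1 · 3 · 0 · 0
2 · 1 · 2 · 3
1) 0 · 1 · 0 · 1
1 · 1 · 3 · 3
3 · 2 · 2 · 1
2 · 0 · 1 · 0
2 · 2 · 2 · 3
2) 0 · 1 · 0 · 1
1 · 1 · 3 · 3
3 · 2 · 2 · 1
2 · 1 · 1 · 0
2 · 2 · 2 · 3
3) 0 · 1 · 0 · 1
1 · 1 · 3 · 3
3 · 2 · 2 · 1
2 · 2 · 1 · 0
2 · 2 · 2 · 3
4) 0 · 1 · 0 · 1
1 · 1 · 3 · 3
3 · 2 · 2 · 1
2 · 3 · 1 · 0
2 · 2 · 2 · 3
5) 0 · 1 · 0 · 1
1 · 1 · 3 · 3
3 · 3 · 2 · 1
3 · 0 · 2 · 0
2 · 3 · 2 · 3
6) 0 · 1 · 0 · 1
1 · 1 · 3 · 3
3 · 3 · 2 · 1
3 · 1 · 2 · 0
2 · 3 · 2 · 3
7) 0 · 1 · 0 · 1
1 · 1 · 3 · 3
3 · 3 · 2 · 1
3 · 2 · 2 · 0
2 · 3 · 2 · 3
8) 0 · 1 · 0 · 1
1 · 1 · 3 · 3
3 · 3 · 2 · 1
3 · 3 · 2 · 0
2 · 3 · 2 · 3
9) 0 · 1 · 0 · 1
2 · 2 · 3 · 3
1 · 1 · 3 · 1
2 · 3 · 3 · 0
0 · 1 · 3 · 3
10) 0 · 1 · 1 · 2
2 · 3 · 1 · 0
1 · 3 · 1 · 3
3 · 1 · 2 · 2
0 · 3 · 1 · 0
11) 0 · 1 · 1 · 2
2 · 3 · 1 · 0
1 · 3 · 1 · 3
3 · 2 · 2 · 2
0 · 3 · 1 · 0
12) 0 · 1 · 1 · 2
2 · 3 · 1 · 0
1 · 3 · 1 · 3
3 · 3 · 2 · 2
0 · 3 · 1 · 0
13) 0 · 2 · 1 · 2
3 · 0 · 2 · 0
3 · 1 · 2 · 3
0 · 3 · 3 · 2
2 · 0 · 2 · 0
14) 0 · 2 · 1 · 2
3 · 0 · 2 · 0
3 · 2 · 3 · 3
1 · 1 · 0 · 3
2 · 1 · 3 · 0
15) 0 · 2 · 1 · 2
3 · 0 · 2 · 0
3 · 2 · 3 · 3
1 · 2 · 0 · 3
2 · 1 · 3 · 0

33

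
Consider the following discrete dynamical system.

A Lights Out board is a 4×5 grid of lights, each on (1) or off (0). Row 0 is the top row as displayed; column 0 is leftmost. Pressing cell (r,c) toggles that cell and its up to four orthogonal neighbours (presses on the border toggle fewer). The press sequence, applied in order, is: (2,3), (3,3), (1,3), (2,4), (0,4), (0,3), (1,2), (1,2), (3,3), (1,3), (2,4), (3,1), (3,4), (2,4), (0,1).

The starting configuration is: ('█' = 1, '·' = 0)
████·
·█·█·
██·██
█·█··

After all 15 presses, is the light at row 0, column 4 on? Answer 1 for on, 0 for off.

[0] ████·
·█·█·
██·██
█·█··
[1] ████·
·█···
███··
█·██·
[2] ████·
·█···
████·
█···█
[3] ███··
·████
███··
█···█
[4] ███··
·███·
█████
█····
[5] █████
·████
█████
█····
[6] ██···
·██·█
█████
█····
[7] ███··
···██
██·██
█····
[8] ██···
·██·█
█████
█····
[9] ██···
·██·█
███·█
█·███
[10] ██·█·
·█·█·
█████
█·███
[11] ██·█·
·█·██
███··
█·██·
[12] ██·█·
·█·██
█·█··
·█·█·
[13] ██·█·
·█·██
█·█·█
·█··█
[14] ██·█·
·█·█·
█·██·
·█···
[15] ··██·
···█·
█·██·
·█···

0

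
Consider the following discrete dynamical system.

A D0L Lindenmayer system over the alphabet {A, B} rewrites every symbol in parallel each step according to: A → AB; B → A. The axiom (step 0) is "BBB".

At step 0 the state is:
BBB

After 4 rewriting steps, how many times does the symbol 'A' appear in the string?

9

0) BBB
1) AAA
2) ABABAB
3) ABAABAABA
4) ABAABABAABABAAB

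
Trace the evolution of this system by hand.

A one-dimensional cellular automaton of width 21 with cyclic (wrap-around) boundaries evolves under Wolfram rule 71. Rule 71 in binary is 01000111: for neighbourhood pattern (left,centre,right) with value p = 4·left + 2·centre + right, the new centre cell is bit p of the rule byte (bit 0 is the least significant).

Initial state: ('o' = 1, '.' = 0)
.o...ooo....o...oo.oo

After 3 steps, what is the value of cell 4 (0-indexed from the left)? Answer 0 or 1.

1

t=0: .o...ooo....o...oo.oo
t=1: .o.oo..o.oooo.oo.o..o
t=2: .o..o.oo....o..o.o.oo
t=3: .o.oo..o.oooo.oo.o..o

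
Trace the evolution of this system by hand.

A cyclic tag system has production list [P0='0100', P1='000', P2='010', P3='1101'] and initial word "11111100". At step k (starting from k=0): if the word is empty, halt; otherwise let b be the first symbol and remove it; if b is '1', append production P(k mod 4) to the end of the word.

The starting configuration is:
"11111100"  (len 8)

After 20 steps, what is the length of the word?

23

k=0  "11111100"  (len 8)
k=1  "11111000100"  (len 11)
k=2  "1111000100000"  (len 13)
k=3  "111000100000010"  (len 15)
k=4  "110001000000101101"  (len 18)
k=5  "100010000001011010100"  (len 21)
k=6  "00010000001011010100000"  (len 23)
k=7  "0010000001011010100000"  (len 22)
k=8  "010000001011010100000"  (len 21)
k=9  "10000001011010100000"  (len 20)
k=10  "0000001011010100000000"  (len 22)
k=11  "000001011010100000000"  (len 21)
k=12  "00001011010100000000"  (len 20)
k=13  "0001011010100000000"  (len 19)
k=14  "001011010100000000"  (len 18)
k=15  "01011010100000000"  (len 17)
k=16  "1011010100000000"  (len 16)
k=17  "0110101000000000100"  (len 19)
k=18  "110101000000000100"  (len 18)
k=19  "10101000000000100010"  (len 20)
k=20  "01010000000001000101101"  (len 23)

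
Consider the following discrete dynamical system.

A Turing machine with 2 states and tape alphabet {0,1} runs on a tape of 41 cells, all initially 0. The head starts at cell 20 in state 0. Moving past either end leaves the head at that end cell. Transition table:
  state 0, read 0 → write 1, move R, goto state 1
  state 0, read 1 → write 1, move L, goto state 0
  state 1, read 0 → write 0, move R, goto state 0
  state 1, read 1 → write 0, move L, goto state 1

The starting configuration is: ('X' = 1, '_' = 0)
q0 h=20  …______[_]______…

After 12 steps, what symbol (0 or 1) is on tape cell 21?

k=0  q0 h=20  …______[_]______…
k=1  q1 h=21  …_____X[_]______…
k=2  q0 h=22  …____X_[_]______…
k=3  q1 h=23  …___X_X[_]______…
k=4  q0 h=24  …__X_X_[_]______…
k=5  q1 h=25  …_X_X_X[_]______…
k=6  q0 h=26  …X_X_X_[_]______…
k=7  q1 h=27  …_X_X_X[_]______…
k=8  q0 h=28  …X_X_X_[_]______…
k=9  q1 h=29  …_X_X_X[_]______…
k=10  q0 h=30  …X_X_X_[_]______…
k=11  q1 h=31  …_X_X_X[_]______…
k=12  q0 h=32  …X_X_X_[_]______…

0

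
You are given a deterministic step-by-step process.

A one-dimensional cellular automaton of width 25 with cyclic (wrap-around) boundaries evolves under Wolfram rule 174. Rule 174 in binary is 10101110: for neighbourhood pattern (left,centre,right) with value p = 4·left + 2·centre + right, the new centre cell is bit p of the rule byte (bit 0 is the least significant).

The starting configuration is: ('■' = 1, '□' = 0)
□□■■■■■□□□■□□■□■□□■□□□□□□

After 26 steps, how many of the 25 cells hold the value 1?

t=0: □□■■■■■□□□■□□■□■□□■□□□□□□
t=1: □■■■■■□□□■■□■■■■□■■□□□□□□
t=2: ■■■■■□□□■■□■■■■□■■□□□□□□□
t=3: ■■■■□□□■■□■■■■□■■□□□□□□□■
t=4: ■■■□□□■■□■■■■□■■□□□□□□□■■
t=5: ■■□□□■■□■■■■□■■□□□□□□□■■■
t=6: ■□□□■■□■■■■□■■□□□□□□□■■■■
t=7: □□□■■□■■■■□■■□□□□□□□■■■■■
t=8: □□■■□■■■■□■■□□□□□□□■■■■■□
t=9: □■■□■■■■□■■□□□□□□□■■■■■□□
t=10: ■■□■■■■□■■□□□□□□□■■■■■□□□
t=11: ■□■■■■□■■□□□□□□□■■■■■□□□■
t=12: □■■■■□■■□□□□□□□■■■■■□□□■■
t=13: ■■■■□■■□□□□□□□■■■■■□□□■■□
t=14: ■■■□■■□□□□□□□■■■■■□□□■■□■
t=15: ■■□■■□□□□□□□■■■■■□□□■■□■■
t=16: ■□■■□□□□□□□■■■■■□□□■■□■■■
t=17: □■■□□□□□□□■■■■■□□□■■□■■■■
t=18: ■■□□□□□□□■■■■■□□□■■□■■■■□
t=19: ■□□□□□□□■■■■■□□□■■□■■■■□■
t=20: □□□□□□□■■■■■□□□■■□■■■■□■■
t=21: □□□□□□■■■■■□□□■■□■■■■□■■□
t=22: □□□□□■■■■■□□□■■□■■■■□■■□□
t=23: □□□□■■■■■□□□■■□■■■■□■■□□□
t=24: □□□■■■■■□□□■■□■■■■□■■□□□□
t=25: □□■■■■■□□□■■□■■■■□■■□□□□□
t=26: □■■■■■□□□■■□■■■■□■■□□□□□□

13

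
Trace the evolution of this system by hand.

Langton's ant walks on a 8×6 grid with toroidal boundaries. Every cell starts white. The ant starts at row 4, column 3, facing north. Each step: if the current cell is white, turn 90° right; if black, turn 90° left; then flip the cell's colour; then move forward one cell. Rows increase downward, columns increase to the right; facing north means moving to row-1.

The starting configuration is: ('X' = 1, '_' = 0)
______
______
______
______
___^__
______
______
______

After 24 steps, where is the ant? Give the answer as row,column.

6,1

k=0  ______
______
______
______
___^__
______
______
______
k=1  ______
______
______
______
___X>_
______
______
______
k=2  ______
______
______
______
___XX_
____v_
______
______
k=3  ______
______
______
______
___XX_
___<X_
______
______
k=4  ______
______
______
______
___^X_
___XX_
______
______
k=5  ______
______
______
______
__<_X_
___XX_
______
______
k=6  ______
______
______
__^___
__X_X_
___XX_
______
______
k=7  ______
______
______
__X>__
__X_X_
___XX_
______
______
k=8  ______
______
______
__XX__
__XvX_
___XX_
______
______
k=9  ______
______
______
__XX__
__<XX_
___XX_
______
______
k=10  ______
______
______
__XX__
___XX_
__vXX_
______
______
k=11  ______
______
______
__XX__
___XX_
_<XXX_
______
______
k=12  ______
______
______
__XX__
_^_XX_
_XXXX_
______
______
k=13  ______
______
______
__XX__
_X>XX_
_XXXX_
______
______
k=14  ______
______
______
__XX__
_XXXX_
_XvXX_
______
______
k=15  ______
______
______
__XX__
_XXXX_
_X_>X_
______
______
k=16  ______
______
______
__XX__
_XX^X_
_X__X_
______
______
k=17  ______
______
______
__XX__
_X<_X_
_X__X_
______
______
k=18  ______
______
______
__XX__
_X__X_
_Xv_X_
______
______
k=19  ______
______
______
__XX__
_X__X_
_<X_X_
______
______
k=20  ______
______
______
__XX__
_X__X_
__X_X_
_v____
______
k=21  ______
______
______
__XX__
_X__X_
__X_X_
<X____
______
k=22  ______
______
______
__XX__
_X__X_
^_X_X_
XX____
______
k=23  ______
______
______
__XX__
_X__X_
X>X_X_
XX____
______
k=24  ______
______
______
__XX__
_X__X_
XXX_X_
Xv____
______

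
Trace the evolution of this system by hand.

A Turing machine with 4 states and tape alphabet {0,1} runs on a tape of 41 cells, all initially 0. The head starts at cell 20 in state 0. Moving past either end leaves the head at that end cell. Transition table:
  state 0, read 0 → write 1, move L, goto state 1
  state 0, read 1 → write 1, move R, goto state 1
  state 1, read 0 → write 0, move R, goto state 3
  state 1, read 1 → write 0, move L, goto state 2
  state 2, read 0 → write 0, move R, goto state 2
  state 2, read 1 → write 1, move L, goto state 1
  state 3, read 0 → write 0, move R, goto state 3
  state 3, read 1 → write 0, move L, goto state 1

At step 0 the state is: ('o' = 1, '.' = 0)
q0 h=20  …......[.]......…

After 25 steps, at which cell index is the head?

gen 0: q0 h=20  …......[.]......…
gen 1: q1 h=19  …......[.]o.....…
gen 2: q3 h=20  …......[o]......…
gen 3: q1 h=19  …......[.]......…
gen 4: q3 h=20  …......[.]......…
gen 5: q3 h=21  …......[.]......…
gen 6: q3 h=22  …......[.]......…
gen 7: q3 h=23  …......[.]......…
gen 8: q3 h=24  …......[.]......…
gen 9: q3 h=25  …......[.]......…
gen 10: q3 h=26  …......[.]......…
gen 11: q3 h=27  …......[.]......…
gen 12: q3 h=28  …......[.]......…
gen 13: q3 h=29  …......[.]......…
gen 14: q3 h=30  …......[.]......…
gen 15: q3 h=31  …......[.]......…
gen 16: q3 h=32  …......[.]......…
gen 17: q3 h=33  …......[.]......…
gen 18: q3 h=34  …......[.]......|
gen 19: q3 h=35  …......[.].....|
gen 20: q3 h=36  …......[.]....|
gen 21: q3 h=37  …......[.]...|
gen 22: q3 h=38  …......[.]..|
gen 23: q3 h=39  …......[.].|
gen 24: q3 h=40  …......[.]|
gen 25: q3 h=40  …......[.]|

40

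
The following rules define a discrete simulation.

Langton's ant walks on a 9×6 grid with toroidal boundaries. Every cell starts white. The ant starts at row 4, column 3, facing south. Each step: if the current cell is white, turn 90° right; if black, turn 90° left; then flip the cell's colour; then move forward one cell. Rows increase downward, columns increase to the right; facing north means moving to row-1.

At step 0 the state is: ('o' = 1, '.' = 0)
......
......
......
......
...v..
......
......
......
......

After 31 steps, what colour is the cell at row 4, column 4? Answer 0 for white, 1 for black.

0

0) ......
......
......
......
...v..
......
......
......
......
1) ......
......
......
......
..<o..
......
......
......
......
2) ......
......
......
..^...
..oo..
......
......
......
......
3) ......
......
......
..o>..
..oo..
......
......
......
......
4) ......
......
......
..oo..
..ov..
......
......
......
......
5) ......
......
......
..oo..
..o.>.
......
......
......
......
6) ......
......
......
..oo..
..o.o.
....v.
......
......
......
7) ......
......
......
..oo..
..o.o.
...<o.
......
......
......
8) ......
......
......
..oo..
..o^o.
...oo.
......
......
......
9) ......
......
......
..oo..
..oo>.
...oo.
......
......
......
10) ......
......
......
..oo^.
..oo..
...oo.
......
......
......
11) ......
......
......
..ooo>
..oo..
...oo.
......
......
......
12) ......
......
......
..oooo
..oo.v
...oo.
......
......
......
13) ......
......
......
..oooo
..oo<o
...oo.
......
......
......
14) ......
......
......
..oo^o
..oooo
...oo.
......
......
......
15) ......
......
......
..o<.o
..oooo
...oo.
......
......
......
16) ......
......
......
..o..o
..ovoo
...oo.
......
......
......
17) ......
......
......
..o..o
..o.>o
...oo.
......
......
......
18) ......
......
......
..o.^o
..o..o
...oo.
......
......
......
19) ......
......
......
..o.o>
..o..o
...oo.
......
......
......
20) ......
......
.....^
..o.o.
..o..o
...oo.
......
......
......
21) ......
......
>....o
..o.o.
..o..o
...oo.
......
......
......
22) ......
......
o....o
v.o.o.
..o..o
...oo.
......
......
......
23) ......
......
o....o
o.o.o<
..o..o
...oo.
......
......
......
24) ......
......
o....^
o.o.oo
..o..o
...oo.
......
......
......
25) ......
......
o...<.
o.o.oo
..o..o
...oo.
......
......
......
26) ......
....^.
o...o.
o.o.oo
..o..o
...oo.
......
......
......
27) ......
....o>
o...o.
o.o.oo
..o..o
...oo.
......
......
......
28) ......
....oo
o...ov
o.o.oo
..o..o
...oo.
......
......
......
29) ......
....oo
o...<o
o.o.oo
..o..o
...oo.
......
......
......
30) ......
....oo
o....o
o.o.vo
..o..o
...oo.
......
......
......
31) ......
....oo
o....o
o.o..>
..o..o
...oo.
......
......
......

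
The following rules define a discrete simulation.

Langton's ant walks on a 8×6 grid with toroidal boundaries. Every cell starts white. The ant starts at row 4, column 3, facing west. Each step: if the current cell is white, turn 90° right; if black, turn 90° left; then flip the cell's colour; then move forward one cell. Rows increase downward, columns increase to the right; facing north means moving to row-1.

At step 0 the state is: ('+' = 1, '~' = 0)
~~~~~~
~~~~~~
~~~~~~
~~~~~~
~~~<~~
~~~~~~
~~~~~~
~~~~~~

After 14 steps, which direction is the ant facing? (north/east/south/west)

0) ~~~~~~
~~~~~~
~~~~~~
~~~~~~
~~~<~~
~~~~~~
~~~~~~
~~~~~~
1) ~~~~~~
~~~~~~
~~~~~~
~~~^~~
~~~+~~
~~~~~~
~~~~~~
~~~~~~
2) ~~~~~~
~~~~~~
~~~~~~
~~~+>~
~~~+~~
~~~~~~
~~~~~~
~~~~~~
3) ~~~~~~
~~~~~~
~~~~~~
~~~++~
~~~+v~
~~~~~~
~~~~~~
~~~~~~
4) ~~~~~~
~~~~~~
~~~~~~
~~~++~
~~~<+~
~~~~~~
~~~~~~
~~~~~~
5) ~~~~~~
~~~~~~
~~~~~~
~~~++~
~~~~+~
~~~v~~
~~~~~~
~~~~~~
6) ~~~~~~
~~~~~~
~~~~~~
~~~++~
~~~~+~
~~<+~~
~~~~~~
~~~~~~
7) ~~~~~~
~~~~~~
~~~~~~
~~~++~
~~^~+~
~~++~~
~~~~~~
~~~~~~
8) ~~~~~~
~~~~~~
~~~~~~
~~~++~
~~+>+~
~~++~~
~~~~~~
~~~~~~
9) ~~~~~~
~~~~~~
~~~~~~
~~~++~
~~+++~
~~+v~~
~~~~~~
~~~~~~
10) ~~~~~~
~~~~~~
~~~~~~
~~~++~
~~+++~
~~+~>~
~~~~~~
~~~~~~
11) ~~~~~~
~~~~~~
~~~~~~
~~~++~
~~+++~
~~+~+~
~~~~v~
~~~~~~
12) ~~~~~~
~~~~~~
~~~~~~
~~~++~
~~+++~
~~+~+~
~~~<+~
~~~~~~
13) ~~~~~~
~~~~~~
~~~~~~
~~~++~
~~+++~
~~+^+~
~~~++~
~~~~~~
14) ~~~~~~
~~~~~~
~~~~~~
~~~++~
~~+++~
~~++>~
~~~++~
~~~~~~

east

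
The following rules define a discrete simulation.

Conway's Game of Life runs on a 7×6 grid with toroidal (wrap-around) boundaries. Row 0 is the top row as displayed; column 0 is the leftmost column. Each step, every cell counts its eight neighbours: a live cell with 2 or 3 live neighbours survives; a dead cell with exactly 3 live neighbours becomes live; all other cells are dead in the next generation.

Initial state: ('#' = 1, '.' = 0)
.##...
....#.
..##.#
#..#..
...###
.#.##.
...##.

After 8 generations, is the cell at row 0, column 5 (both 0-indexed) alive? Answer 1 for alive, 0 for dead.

t=0: .##...
....#.
..##.#
#..#..
...###
.#.##.
...##.
t=1: ..#.#.
.#..#.
..##.#
#.....
#....#
......
.#..#.
t=2: .##.##
.#..##
######
##..#.
#....#
#....#
...#..
t=3: .##..#
......
......
......
....#.
#...##
.###..
t=4: ##.#..
......
......
......
....#.
###.##
...#..
t=5: ..#...
......
......
......
##.##.
###.##
...#..
t=6: ......
......
......
......
...##.
......
#..###
t=7: ....##
......
......
......
......
......
....##
t=8: ....##
......
......
......
......
......
....##

1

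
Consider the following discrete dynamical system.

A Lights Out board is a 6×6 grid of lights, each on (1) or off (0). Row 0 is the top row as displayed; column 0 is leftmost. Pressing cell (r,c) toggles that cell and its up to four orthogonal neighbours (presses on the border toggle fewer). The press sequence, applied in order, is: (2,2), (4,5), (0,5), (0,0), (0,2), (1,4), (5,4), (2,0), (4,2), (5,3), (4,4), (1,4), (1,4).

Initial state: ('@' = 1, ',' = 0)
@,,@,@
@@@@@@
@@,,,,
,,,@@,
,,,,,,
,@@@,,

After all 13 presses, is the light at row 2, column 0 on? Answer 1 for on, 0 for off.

0

t=0: @,,@,@
@@@@@@
@@,,,,
,,,@@,
,,,,,,
,@@@,,
t=1: @,,@,@
@@,@@@
@,@@,,
,,@@@,
,,,,,,
,@@@,,
t=2: @,,@,@
@@,@@@
@,@@,,
,,@@@@
,,,,@@
,@@@,@
t=3: @,,@@,
@@,@@,
@,@@,,
,,@@@@
,,,,@@
,@@@,@
t=4: ,@,@@,
,@,@@,
@,@@,,
,,@@@@
,,,,@@
,@@@,@
t=5: ,,@,@,
,@@@@,
@,@@,,
,,@@@@
,,,,@@
,@@@,@
t=6: ,,@,,,
,@@,,@
@,@@@,
,,@@@@
,,,,@@
,@@@,@
t=7: ,,@,,,
,@@,,@
@,@@@,
,,@@@@
,,,,,@
,@@,@,
t=8: ,,@,,,
@@@,,@
,@@@@,
@,@@@@
,,,,,@
,@@,@,
t=9: ,,@,,,
@@@,,@
,@@@@,
@,,@@@
,@@@,@
,@,,@,
t=10: ,,@,,,
@@@,,@
,@@@@,
@,,@@@
,@@,,@
,@@@,,
t=11: ,,@,,,
@@@,,@
,@@@@,
@,,@,@
,@@@@,
,@@@@,
t=12: ,,@,@,
@@@@@,
,@@@,,
@,,@,@
,@@@@,
,@@@@,
t=13: ,,@,,,
@@@,,@
,@@@@,
@,,@,@
,@@@@,
,@@@@,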